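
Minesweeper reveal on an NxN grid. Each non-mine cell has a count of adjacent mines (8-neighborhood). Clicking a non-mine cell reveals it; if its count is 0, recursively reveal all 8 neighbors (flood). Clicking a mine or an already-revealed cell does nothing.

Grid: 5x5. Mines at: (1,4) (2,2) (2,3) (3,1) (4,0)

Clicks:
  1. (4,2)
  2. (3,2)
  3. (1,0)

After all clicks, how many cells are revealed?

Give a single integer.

Answer: 12

Derivation:
Click 1 (4,2) count=1: revealed 1 new [(4,2)] -> total=1
Click 2 (3,2) count=3: revealed 1 new [(3,2)] -> total=2
Click 3 (1,0) count=0: revealed 10 new [(0,0) (0,1) (0,2) (0,3) (1,0) (1,1) (1,2) (1,3) (2,0) (2,1)] -> total=12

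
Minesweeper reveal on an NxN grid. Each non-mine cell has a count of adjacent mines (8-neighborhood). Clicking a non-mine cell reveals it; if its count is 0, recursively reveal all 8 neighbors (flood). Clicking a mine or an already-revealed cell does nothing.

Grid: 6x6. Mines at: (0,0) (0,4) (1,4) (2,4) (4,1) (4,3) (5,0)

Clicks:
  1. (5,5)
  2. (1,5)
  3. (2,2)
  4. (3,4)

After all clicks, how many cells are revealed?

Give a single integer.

Answer: 22

Derivation:
Click 1 (5,5) count=0: revealed 6 new [(3,4) (3,5) (4,4) (4,5) (5,4) (5,5)] -> total=6
Click 2 (1,5) count=3: revealed 1 new [(1,5)] -> total=7
Click 3 (2,2) count=0: revealed 15 new [(0,1) (0,2) (0,3) (1,0) (1,1) (1,2) (1,3) (2,0) (2,1) (2,2) (2,3) (3,0) (3,1) (3,2) (3,3)] -> total=22
Click 4 (3,4) count=2: revealed 0 new [(none)] -> total=22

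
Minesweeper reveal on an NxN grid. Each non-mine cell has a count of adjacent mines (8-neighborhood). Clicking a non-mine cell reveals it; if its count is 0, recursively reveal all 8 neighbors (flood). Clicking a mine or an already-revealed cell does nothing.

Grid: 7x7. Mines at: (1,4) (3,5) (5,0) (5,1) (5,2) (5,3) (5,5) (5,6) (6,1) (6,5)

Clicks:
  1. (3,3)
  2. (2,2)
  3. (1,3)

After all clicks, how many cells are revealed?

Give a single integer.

Click 1 (3,3) count=0: revealed 23 new [(0,0) (0,1) (0,2) (0,3) (1,0) (1,1) (1,2) (1,3) (2,0) (2,1) (2,2) (2,3) (2,4) (3,0) (3,1) (3,2) (3,3) (3,4) (4,0) (4,1) (4,2) (4,3) (4,4)] -> total=23
Click 2 (2,2) count=0: revealed 0 new [(none)] -> total=23
Click 3 (1,3) count=1: revealed 0 new [(none)] -> total=23

Answer: 23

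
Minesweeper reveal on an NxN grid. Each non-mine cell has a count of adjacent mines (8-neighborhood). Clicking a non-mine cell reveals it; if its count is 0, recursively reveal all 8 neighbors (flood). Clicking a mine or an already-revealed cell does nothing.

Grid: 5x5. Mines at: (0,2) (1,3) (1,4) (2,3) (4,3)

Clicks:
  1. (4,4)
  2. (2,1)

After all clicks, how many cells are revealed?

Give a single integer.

Answer: 15

Derivation:
Click 1 (4,4) count=1: revealed 1 new [(4,4)] -> total=1
Click 2 (2,1) count=0: revealed 14 new [(0,0) (0,1) (1,0) (1,1) (1,2) (2,0) (2,1) (2,2) (3,0) (3,1) (3,2) (4,0) (4,1) (4,2)] -> total=15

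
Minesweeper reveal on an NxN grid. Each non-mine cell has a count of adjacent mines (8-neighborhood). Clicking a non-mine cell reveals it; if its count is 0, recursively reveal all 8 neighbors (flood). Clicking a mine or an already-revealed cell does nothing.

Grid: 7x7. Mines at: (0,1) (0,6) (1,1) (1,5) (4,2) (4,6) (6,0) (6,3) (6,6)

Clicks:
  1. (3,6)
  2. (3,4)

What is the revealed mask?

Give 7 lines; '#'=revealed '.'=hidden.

Answer: ..###..
..###..
..####.
..#####
...###.
...###.
.......

Derivation:
Click 1 (3,6) count=1: revealed 1 new [(3,6)] -> total=1
Click 2 (3,4) count=0: revealed 20 new [(0,2) (0,3) (0,4) (1,2) (1,3) (1,4) (2,2) (2,3) (2,4) (2,5) (3,2) (3,3) (3,4) (3,5) (4,3) (4,4) (4,5) (5,3) (5,4) (5,5)] -> total=21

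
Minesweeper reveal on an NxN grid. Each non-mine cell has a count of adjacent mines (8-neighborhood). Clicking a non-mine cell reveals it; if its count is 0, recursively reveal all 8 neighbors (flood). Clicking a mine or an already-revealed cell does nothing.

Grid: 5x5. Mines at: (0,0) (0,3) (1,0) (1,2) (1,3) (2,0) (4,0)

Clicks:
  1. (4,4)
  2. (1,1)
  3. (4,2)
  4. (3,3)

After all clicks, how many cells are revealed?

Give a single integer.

Click 1 (4,4) count=0: revealed 12 new [(2,1) (2,2) (2,3) (2,4) (3,1) (3,2) (3,3) (3,4) (4,1) (4,2) (4,3) (4,4)] -> total=12
Click 2 (1,1) count=4: revealed 1 new [(1,1)] -> total=13
Click 3 (4,2) count=0: revealed 0 new [(none)] -> total=13
Click 4 (3,3) count=0: revealed 0 new [(none)] -> total=13

Answer: 13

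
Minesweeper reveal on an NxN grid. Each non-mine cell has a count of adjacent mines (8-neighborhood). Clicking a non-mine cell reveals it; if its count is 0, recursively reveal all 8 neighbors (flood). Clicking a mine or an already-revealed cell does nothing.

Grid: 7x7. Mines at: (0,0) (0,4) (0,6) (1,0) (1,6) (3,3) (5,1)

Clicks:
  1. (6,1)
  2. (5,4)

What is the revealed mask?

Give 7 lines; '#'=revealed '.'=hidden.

Click 1 (6,1) count=1: revealed 1 new [(6,1)] -> total=1
Click 2 (5,4) count=0: revealed 21 new [(2,4) (2,5) (2,6) (3,4) (3,5) (3,6) (4,2) (4,3) (4,4) (4,5) (4,6) (5,2) (5,3) (5,4) (5,5) (5,6) (6,2) (6,3) (6,4) (6,5) (6,6)] -> total=22

Answer: .......
.......
....###
....###
..#####
..#####
.######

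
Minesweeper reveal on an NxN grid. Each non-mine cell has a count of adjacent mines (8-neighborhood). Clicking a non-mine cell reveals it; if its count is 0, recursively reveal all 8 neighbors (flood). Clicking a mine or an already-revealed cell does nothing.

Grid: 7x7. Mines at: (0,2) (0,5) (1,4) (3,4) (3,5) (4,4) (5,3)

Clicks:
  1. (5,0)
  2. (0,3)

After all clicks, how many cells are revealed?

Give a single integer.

Click 1 (5,0) count=0: revealed 24 new [(0,0) (0,1) (1,0) (1,1) (1,2) (1,3) (2,0) (2,1) (2,2) (2,3) (3,0) (3,1) (3,2) (3,3) (4,0) (4,1) (4,2) (4,3) (5,0) (5,1) (5,2) (6,0) (6,1) (6,2)] -> total=24
Click 2 (0,3) count=2: revealed 1 new [(0,3)] -> total=25

Answer: 25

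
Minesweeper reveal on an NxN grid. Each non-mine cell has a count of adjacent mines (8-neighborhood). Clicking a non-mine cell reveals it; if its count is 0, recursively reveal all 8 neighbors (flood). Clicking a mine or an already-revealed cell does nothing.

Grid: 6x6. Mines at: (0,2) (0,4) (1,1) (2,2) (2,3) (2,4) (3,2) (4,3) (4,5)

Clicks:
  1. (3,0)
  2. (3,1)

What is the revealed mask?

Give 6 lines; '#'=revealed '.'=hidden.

Click 1 (3,0) count=0: revealed 10 new [(2,0) (2,1) (3,0) (3,1) (4,0) (4,1) (4,2) (5,0) (5,1) (5,2)] -> total=10
Click 2 (3,1) count=2: revealed 0 new [(none)] -> total=10

Answer: ......
......
##....
##....
###...
###...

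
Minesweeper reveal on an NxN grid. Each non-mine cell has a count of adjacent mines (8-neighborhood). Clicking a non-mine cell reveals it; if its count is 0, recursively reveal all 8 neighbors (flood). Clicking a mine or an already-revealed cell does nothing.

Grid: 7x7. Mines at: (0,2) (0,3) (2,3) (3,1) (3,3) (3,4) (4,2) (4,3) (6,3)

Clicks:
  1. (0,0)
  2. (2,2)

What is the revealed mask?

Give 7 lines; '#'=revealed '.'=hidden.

Answer: ##.....
##.....
###....
.......
.......
.......
.......

Derivation:
Click 1 (0,0) count=0: revealed 6 new [(0,0) (0,1) (1,0) (1,1) (2,0) (2,1)] -> total=6
Click 2 (2,2) count=3: revealed 1 new [(2,2)] -> total=7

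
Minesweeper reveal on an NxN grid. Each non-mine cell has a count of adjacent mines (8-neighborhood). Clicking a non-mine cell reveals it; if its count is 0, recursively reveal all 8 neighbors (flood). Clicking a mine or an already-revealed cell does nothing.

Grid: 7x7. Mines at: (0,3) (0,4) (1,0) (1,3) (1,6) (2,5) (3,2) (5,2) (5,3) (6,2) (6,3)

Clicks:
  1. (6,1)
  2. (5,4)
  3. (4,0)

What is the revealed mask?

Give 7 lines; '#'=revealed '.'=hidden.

Click 1 (6,1) count=2: revealed 1 new [(6,1)] -> total=1
Click 2 (5,4) count=2: revealed 1 new [(5,4)] -> total=2
Click 3 (4,0) count=0: revealed 9 new [(2,0) (2,1) (3,0) (3,1) (4,0) (4,1) (5,0) (5,1) (6,0)] -> total=11

Answer: .......
.......
##.....
##.....
##.....
##..#..
##.....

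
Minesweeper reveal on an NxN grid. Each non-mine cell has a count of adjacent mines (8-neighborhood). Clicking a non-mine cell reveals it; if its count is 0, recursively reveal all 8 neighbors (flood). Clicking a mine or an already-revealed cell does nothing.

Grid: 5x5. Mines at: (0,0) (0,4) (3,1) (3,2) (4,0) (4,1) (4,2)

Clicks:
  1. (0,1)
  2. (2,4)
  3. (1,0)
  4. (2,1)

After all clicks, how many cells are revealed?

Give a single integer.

Click 1 (0,1) count=1: revealed 1 new [(0,1)] -> total=1
Click 2 (2,4) count=0: revealed 8 new [(1,3) (1,4) (2,3) (2,4) (3,3) (3,4) (4,3) (4,4)] -> total=9
Click 3 (1,0) count=1: revealed 1 new [(1,0)] -> total=10
Click 4 (2,1) count=2: revealed 1 new [(2,1)] -> total=11

Answer: 11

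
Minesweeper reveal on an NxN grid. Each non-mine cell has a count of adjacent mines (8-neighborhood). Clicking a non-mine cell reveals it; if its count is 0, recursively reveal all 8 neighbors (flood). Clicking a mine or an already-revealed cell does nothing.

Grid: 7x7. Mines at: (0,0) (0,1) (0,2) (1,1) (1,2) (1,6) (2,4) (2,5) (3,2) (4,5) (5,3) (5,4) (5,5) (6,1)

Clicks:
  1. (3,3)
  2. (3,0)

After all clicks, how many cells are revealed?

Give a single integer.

Answer: 9

Derivation:
Click 1 (3,3) count=2: revealed 1 new [(3,3)] -> total=1
Click 2 (3,0) count=0: revealed 8 new [(2,0) (2,1) (3,0) (3,1) (4,0) (4,1) (5,0) (5,1)] -> total=9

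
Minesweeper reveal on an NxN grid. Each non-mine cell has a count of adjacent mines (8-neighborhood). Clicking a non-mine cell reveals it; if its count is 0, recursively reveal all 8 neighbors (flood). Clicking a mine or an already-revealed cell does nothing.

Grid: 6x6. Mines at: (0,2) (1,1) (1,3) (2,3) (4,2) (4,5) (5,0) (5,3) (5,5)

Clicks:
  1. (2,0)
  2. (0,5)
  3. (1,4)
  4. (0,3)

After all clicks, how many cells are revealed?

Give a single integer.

Click 1 (2,0) count=1: revealed 1 new [(2,0)] -> total=1
Click 2 (0,5) count=0: revealed 8 new [(0,4) (0,5) (1,4) (1,5) (2,4) (2,5) (3,4) (3,5)] -> total=9
Click 3 (1,4) count=2: revealed 0 new [(none)] -> total=9
Click 4 (0,3) count=2: revealed 1 new [(0,3)] -> total=10

Answer: 10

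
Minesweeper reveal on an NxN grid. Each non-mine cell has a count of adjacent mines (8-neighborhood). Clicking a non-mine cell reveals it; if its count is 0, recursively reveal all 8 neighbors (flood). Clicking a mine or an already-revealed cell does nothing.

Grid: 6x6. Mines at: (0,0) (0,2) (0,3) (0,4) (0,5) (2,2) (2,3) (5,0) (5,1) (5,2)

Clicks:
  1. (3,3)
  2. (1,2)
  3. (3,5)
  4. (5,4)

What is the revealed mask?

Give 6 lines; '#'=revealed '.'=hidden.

Click 1 (3,3) count=2: revealed 1 new [(3,3)] -> total=1
Click 2 (1,2) count=4: revealed 1 new [(1,2)] -> total=2
Click 3 (3,5) count=0: revealed 12 new [(1,4) (1,5) (2,4) (2,5) (3,4) (3,5) (4,3) (4,4) (4,5) (5,3) (5,4) (5,5)] -> total=14
Click 4 (5,4) count=0: revealed 0 new [(none)] -> total=14

Answer: ......
..#.##
....##
...###
...###
...###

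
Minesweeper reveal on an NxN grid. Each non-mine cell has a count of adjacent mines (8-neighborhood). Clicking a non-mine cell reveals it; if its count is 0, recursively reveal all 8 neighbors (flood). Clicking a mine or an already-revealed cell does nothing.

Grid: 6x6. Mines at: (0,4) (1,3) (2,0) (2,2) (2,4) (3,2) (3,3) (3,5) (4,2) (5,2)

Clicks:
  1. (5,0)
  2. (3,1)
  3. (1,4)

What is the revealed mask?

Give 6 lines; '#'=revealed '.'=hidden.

Click 1 (5,0) count=0: revealed 6 new [(3,0) (3,1) (4,0) (4,1) (5,0) (5,1)] -> total=6
Click 2 (3,1) count=4: revealed 0 new [(none)] -> total=6
Click 3 (1,4) count=3: revealed 1 new [(1,4)] -> total=7

Answer: ......
....#.
......
##....
##....
##....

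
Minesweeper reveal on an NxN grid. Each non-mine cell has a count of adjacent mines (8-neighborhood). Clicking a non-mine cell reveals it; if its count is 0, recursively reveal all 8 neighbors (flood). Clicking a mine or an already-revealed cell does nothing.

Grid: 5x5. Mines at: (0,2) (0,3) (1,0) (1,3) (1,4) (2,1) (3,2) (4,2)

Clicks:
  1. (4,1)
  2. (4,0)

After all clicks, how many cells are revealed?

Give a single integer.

Click 1 (4,1) count=2: revealed 1 new [(4,1)] -> total=1
Click 2 (4,0) count=0: revealed 3 new [(3,0) (3,1) (4,0)] -> total=4

Answer: 4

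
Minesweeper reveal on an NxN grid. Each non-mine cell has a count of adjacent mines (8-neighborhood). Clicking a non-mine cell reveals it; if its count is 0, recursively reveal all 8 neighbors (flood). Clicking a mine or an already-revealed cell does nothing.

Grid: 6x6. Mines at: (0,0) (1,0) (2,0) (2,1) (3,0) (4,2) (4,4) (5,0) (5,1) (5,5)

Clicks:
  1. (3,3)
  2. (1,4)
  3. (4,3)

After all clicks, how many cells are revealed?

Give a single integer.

Answer: 19

Derivation:
Click 1 (3,3) count=2: revealed 1 new [(3,3)] -> total=1
Click 2 (1,4) count=0: revealed 17 new [(0,1) (0,2) (0,3) (0,4) (0,5) (1,1) (1,2) (1,3) (1,4) (1,5) (2,2) (2,3) (2,4) (2,5) (3,2) (3,4) (3,5)] -> total=18
Click 3 (4,3) count=2: revealed 1 new [(4,3)] -> total=19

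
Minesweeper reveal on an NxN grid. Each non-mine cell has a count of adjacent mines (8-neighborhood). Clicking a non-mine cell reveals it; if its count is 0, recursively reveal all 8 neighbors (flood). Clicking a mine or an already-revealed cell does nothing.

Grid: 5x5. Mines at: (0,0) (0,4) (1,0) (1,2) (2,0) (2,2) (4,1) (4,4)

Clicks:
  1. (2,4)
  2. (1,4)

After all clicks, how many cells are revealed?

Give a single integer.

Answer: 6

Derivation:
Click 1 (2,4) count=0: revealed 6 new [(1,3) (1,4) (2,3) (2,4) (3,3) (3,4)] -> total=6
Click 2 (1,4) count=1: revealed 0 new [(none)] -> total=6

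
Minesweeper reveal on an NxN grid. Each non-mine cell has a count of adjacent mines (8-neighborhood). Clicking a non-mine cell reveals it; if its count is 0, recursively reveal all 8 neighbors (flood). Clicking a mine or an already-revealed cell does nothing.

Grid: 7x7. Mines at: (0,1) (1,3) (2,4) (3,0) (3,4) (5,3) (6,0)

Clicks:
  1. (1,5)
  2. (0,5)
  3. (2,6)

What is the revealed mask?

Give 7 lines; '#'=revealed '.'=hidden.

Click 1 (1,5) count=1: revealed 1 new [(1,5)] -> total=1
Click 2 (0,5) count=0: revealed 18 new [(0,4) (0,5) (0,6) (1,4) (1,6) (2,5) (2,6) (3,5) (3,6) (4,4) (4,5) (4,6) (5,4) (5,5) (5,6) (6,4) (6,5) (6,6)] -> total=19
Click 3 (2,6) count=0: revealed 0 new [(none)] -> total=19

Answer: ....###
....###
.....##
.....##
....###
....###
....###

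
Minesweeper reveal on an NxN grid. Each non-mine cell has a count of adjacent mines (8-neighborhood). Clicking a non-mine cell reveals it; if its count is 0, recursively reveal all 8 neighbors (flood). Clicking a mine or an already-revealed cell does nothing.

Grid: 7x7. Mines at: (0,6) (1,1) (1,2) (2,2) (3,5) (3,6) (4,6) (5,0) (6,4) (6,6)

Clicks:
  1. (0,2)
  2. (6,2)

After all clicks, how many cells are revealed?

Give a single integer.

Answer: 16

Derivation:
Click 1 (0,2) count=2: revealed 1 new [(0,2)] -> total=1
Click 2 (6,2) count=0: revealed 15 new [(3,1) (3,2) (3,3) (3,4) (4,1) (4,2) (4,3) (4,4) (5,1) (5,2) (5,3) (5,4) (6,1) (6,2) (6,3)] -> total=16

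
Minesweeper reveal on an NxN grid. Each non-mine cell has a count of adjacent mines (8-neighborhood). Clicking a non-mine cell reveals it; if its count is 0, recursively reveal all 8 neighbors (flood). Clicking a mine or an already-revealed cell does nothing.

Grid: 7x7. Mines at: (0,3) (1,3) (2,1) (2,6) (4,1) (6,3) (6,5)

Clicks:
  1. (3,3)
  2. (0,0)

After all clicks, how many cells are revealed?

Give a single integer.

Click 1 (3,3) count=0: revealed 19 new [(2,2) (2,3) (2,4) (2,5) (3,2) (3,3) (3,4) (3,5) (3,6) (4,2) (4,3) (4,4) (4,5) (4,6) (5,2) (5,3) (5,4) (5,5) (5,6)] -> total=19
Click 2 (0,0) count=0: revealed 6 new [(0,0) (0,1) (0,2) (1,0) (1,1) (1,2)] -> total=25

Answer: 25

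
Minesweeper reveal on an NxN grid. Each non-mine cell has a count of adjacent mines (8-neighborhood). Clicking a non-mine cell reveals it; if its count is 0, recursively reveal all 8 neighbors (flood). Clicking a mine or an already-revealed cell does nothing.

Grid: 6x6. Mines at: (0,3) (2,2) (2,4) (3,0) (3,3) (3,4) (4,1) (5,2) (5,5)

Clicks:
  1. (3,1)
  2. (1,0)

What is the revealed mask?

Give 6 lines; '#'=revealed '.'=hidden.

Click 1 (3,1) count=3: revealed 1 new [(3,1)] -> total=1
Click 2 (1,0) count=0: revealed 8 new [(0,0) (0,1) (0,2) (1,0) (1,1) (1,2) (2,0) (2,1)] -> total=9

Answer: ###...
###...
##....
.#....
......
......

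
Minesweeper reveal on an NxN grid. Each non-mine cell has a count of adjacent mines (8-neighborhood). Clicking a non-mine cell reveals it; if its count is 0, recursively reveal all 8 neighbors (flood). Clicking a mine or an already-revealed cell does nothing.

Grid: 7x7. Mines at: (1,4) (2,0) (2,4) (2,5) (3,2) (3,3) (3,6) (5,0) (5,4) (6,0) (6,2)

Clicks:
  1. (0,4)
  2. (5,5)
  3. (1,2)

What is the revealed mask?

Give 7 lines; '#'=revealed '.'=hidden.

Click 1 (0,4) count=1: revealed 1 new [(0,4)] -> total=1
Click 2 (5,5) count=1: revealed 1 new [(5,5)] -> total=2
Click 3 (1,2) count=0: revealed 11 new [(0,0) (0,1) (0,2) (0,3) (1,0) (1,1) (1,2) (1,3) (2,1) (2,2) (2,3)] -> total=13

Answer: #####..
####...
.###...
.......
.......
.....#.
.......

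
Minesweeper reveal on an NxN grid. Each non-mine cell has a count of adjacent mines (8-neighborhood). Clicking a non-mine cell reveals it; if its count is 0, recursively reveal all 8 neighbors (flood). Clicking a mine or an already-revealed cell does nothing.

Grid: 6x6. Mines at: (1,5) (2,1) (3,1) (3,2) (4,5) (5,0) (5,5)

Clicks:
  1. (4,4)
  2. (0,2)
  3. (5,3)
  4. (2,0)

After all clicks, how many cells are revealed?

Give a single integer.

Click 1 (4,4) count=2: revealed 1 new [(4,4)] -> total=1
Click 2 (0,2) count=0: revealed 13 new [(0,0) (0,1) (0,2) (0,3) (0,4) (1,0) (1,1) (1,2) (1,3) (1,4) (2,2) (2,3) (2,4)] -> total=14
Click 3 (5,3) count=0: revealed 7 new [(4,1) (4,2) (4,3) (5,1) (5,2) (5,3) (5,4)] -> total=21
Click 4 (2,0) count=2: revealed 1 new [(2,0)] -> total=22

Answer: 22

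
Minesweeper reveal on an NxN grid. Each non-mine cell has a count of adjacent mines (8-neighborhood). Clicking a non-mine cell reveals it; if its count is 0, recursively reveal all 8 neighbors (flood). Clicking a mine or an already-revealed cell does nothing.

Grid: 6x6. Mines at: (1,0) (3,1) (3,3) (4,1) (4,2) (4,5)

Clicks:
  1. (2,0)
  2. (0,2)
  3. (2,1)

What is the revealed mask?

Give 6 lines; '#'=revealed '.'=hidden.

Click 1 (2,0) count=2: revealed 1 new [(2,0)] -> total=1
Click 2 (0,2) count=0: revealed 17 new [(0,1) (0,2) (0,3) (0,4) (0,5) (1,1) (1,2) (1,3) (1,4) (1,5) (2,1) (2,2) (2,3) (2,4) (2,5) (3,4) (3,5)] -> total=18
Click 3 (2,1) count=2: revealed 0 new [(none)] -> total=18

Answer: .#####
.#####
######
....##
......
......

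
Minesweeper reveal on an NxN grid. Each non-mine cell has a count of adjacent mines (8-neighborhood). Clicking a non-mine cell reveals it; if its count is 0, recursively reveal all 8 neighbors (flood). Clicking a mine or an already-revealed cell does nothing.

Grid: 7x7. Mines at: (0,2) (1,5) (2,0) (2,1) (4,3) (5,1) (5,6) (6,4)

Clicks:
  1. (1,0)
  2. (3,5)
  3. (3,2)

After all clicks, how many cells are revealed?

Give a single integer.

Click 1 (1,0) count=2: revealed 1 new [(1,0)] -> total=1
Click 2 (3,5) count=0: revealed 9 new [(2,4) (2,5) (2,6) (3,4) (3,5) (3,6) (4,4) (4,5) (4,6)] -> total=10
Click 3 (3,2) count=2: revealed 1 new [(3,2)] -> total=11

Answer: 11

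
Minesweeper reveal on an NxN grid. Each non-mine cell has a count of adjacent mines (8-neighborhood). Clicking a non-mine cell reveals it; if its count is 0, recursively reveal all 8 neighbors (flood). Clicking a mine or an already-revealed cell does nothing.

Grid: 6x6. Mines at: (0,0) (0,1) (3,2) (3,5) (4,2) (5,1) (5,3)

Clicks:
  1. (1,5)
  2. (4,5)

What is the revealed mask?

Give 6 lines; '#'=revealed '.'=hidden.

Answer: ..####
..####
..####
......
.....#
......

Derivation:
Click 1 (1,5) count=0: revealed 12 new [(0,2) (0,3) (0,4) (0,5) (1,2) (1,3) (1,4) (1,5) (2,2) (2,3) (2,4) (2,5)] -> total=12
Click 2 (4,5) count=1: revealed 1 new [(4,5)] -> total=13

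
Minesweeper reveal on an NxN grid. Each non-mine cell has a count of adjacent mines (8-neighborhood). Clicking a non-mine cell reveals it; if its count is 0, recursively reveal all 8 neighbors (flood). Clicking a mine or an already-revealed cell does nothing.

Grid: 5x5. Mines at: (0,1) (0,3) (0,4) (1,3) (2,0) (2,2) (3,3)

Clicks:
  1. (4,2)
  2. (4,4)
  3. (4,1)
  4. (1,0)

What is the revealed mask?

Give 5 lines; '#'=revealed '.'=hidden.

Click 1 (4,2) count=1: revealed 1 new [(4,2)] -> total=1
Click 2 (4,4) count=1: revealed 1 new [(4,4)] -> total=2
Click 3 (4,1) count=0: revealed 5 new [(3,0) (3,1) (3,2) (4,0) (4,1)] -> total=7
Click 4 (1,0) count=2: revealed 1 new [(1,0)] -> total=8

Answer: .....
#....
.....
###..
###.#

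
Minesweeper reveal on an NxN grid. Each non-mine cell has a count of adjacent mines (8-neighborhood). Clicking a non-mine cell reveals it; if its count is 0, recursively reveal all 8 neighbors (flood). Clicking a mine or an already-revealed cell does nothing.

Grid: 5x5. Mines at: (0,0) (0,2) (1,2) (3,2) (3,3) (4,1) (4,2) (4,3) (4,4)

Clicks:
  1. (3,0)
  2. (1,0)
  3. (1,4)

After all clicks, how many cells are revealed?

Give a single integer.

Answer: 8

Derivation:
Click 1 (3,0) count=1: revealed 1 new [(3,0)] -> total=1
Click 2 (1,0) count=1: revealed 1 new [(1,0)] -> total=2
Click 3 (1,4) count=0: revealed 6 new [(0,3) (0,4) (1,3) (1,4) (2,3) (2,4)] -> total=8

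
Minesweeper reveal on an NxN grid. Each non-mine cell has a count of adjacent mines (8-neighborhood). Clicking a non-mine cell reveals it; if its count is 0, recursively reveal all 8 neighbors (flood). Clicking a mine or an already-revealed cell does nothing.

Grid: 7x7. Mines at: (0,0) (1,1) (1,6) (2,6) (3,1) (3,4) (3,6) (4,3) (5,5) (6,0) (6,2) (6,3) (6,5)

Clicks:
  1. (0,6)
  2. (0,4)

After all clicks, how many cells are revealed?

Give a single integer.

Answer: 13

Derivation:
Click 1 (0,6) count=1: revealed 1 new [(0,6)] -> total=1
Click 2 (0,4) count=0: revealed 12 new [(0,2) (0,3) (0,4) (0,5) (1,2) (1,3) (1,4) (1,5) (2,2) (2,3) (2,4) (2,5)] -> total=13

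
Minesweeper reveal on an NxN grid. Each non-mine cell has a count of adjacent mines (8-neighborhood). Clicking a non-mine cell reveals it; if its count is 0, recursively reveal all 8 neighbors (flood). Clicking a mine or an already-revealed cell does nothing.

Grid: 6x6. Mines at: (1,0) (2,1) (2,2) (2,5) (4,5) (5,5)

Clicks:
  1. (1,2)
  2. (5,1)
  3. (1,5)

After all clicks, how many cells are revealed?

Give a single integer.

Answer: 17

Derivation:
Click 1 (1,2) count=2: revealed 1 new [(1,2)] -> total=1
Click 2 (5,1) count=0: revealed 15 new [(3,0) (3,1) (3,2) (3,3) (3,4) (4,0) (4,1) (4,2) (4,3) (4,4) (5,0) (5,1) (5,2) (5,3) (5,4)] -> total=16
Click 3 (1,5) count=1: revealed 1 new [(1,5)] -> total=17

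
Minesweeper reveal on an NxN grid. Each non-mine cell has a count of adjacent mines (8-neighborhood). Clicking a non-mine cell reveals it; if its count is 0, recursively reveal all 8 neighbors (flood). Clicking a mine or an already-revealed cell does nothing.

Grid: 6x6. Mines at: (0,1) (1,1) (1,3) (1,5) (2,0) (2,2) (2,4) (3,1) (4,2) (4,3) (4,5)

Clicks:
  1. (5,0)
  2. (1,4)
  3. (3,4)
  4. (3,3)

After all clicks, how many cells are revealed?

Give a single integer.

Click 1 (5,0) count=0: revealed 4 new [(4,0) (4,1) (5,0) (5,1)] -> total=4
Click 2 (1,4) count=3: revealed 1 new [(1,4)] -> total=5
Click 3 (3,4) count=3: revealed 1 new [(3,4)] -> total=6
Click 4 (3,3) count=4: revealed 1 new [(3,3)] -> total=7

Answer: 7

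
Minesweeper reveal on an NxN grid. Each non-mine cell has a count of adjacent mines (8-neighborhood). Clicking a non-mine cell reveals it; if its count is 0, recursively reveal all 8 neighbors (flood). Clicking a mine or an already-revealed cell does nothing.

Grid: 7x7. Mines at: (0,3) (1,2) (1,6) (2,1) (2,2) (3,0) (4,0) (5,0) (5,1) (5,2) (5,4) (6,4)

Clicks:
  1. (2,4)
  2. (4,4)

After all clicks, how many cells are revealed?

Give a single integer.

Click 1 (2,4) count=0: revealed 19 new [(1,3) (1,4) (1,5) (2,3) (2,4) (2,5) (2,6) (3,3) (3,4) (3,5) (3,6) (4,3) (4,4) (4,5) (4,6) (5,5) (5,6) (6,5) (6,6)] -> total=19
Click 2 (4,4) count=1: revealed 0 new [(none)] -> total=19

Answer: 19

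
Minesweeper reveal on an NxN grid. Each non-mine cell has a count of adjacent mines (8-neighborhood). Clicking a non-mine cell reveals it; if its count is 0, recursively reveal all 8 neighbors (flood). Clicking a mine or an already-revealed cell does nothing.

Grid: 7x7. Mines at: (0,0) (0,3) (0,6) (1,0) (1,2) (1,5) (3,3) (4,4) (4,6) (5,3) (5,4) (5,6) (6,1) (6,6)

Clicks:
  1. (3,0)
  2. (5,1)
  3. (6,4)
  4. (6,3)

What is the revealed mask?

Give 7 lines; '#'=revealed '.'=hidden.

Click 1 (3,0) count=0: revealed 12 new [(2,0) (2,1) (2,2) (3,0) (3,1) (3,2) (4,0) (4,1) (4,2) (5,0) (5,1) (5,2)] -> total=12
Click 2 (5,1) count=1: revealed 0 new [(none)] -> total=12
Click 3 (6,4) count=2: revealed 1 new [(6,4)] -> total=13
Click 4 (6,3) count=2: revealed 1 new [(6,3)] -> total=14

Answer: .......
.......
###....
###....
###....
###....
...##..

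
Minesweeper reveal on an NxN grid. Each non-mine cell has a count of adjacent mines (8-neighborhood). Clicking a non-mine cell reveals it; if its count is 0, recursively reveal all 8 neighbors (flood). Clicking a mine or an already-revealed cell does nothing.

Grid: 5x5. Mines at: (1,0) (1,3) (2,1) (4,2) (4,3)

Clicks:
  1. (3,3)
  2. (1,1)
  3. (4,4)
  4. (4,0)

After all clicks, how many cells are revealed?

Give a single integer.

Click 1 (3,3) count=2: revealed 1 new [(3,3)] -> total=1
Click 2 (1,1) count=2: revealed 1 new [(1,1)] -> total=2
Click 3 (4,4) count=1: revealed 1 new [(4,4)] -> total=3
Click 4 (4,0) count=0: revealed 4 new [(3,0) (3,1) (4,0) (4,1)] -> total=7

Answer: 7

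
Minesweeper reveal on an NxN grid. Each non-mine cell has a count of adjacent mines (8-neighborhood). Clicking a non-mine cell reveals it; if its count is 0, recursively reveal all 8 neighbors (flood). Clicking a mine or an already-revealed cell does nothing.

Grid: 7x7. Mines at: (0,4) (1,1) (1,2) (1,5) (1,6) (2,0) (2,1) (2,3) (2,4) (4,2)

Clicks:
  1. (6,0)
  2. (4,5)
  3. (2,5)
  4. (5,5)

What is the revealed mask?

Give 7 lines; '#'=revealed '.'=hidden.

Click 1 (6,0) count=0: revealed 28 new [(2,5) (2,6) (3,0) (3,1) (3,3) (3,4) (3,5) (3,6) (4,0) (4,1) (4,3) (4,4) (4,5) (4,6) (5,0) (5,1) (5,2) (5,3) (5,4) (5,5) (5,6) (6,0) (6,1) (6,2) (6,3) (6,4) (6,5) (6,6)] -> total=28
Click 2 (4,5) count=0: revealed 0 new [(none)] -> total=28
Click 3 (2,5) count=3: revealed 0 new [(none)] -> total=28
Click 4 (5,5) count=0: revealed 0 new [(none)] -> total=28

Answer: .......
.......
.....##
##.####
##.####
#######
#######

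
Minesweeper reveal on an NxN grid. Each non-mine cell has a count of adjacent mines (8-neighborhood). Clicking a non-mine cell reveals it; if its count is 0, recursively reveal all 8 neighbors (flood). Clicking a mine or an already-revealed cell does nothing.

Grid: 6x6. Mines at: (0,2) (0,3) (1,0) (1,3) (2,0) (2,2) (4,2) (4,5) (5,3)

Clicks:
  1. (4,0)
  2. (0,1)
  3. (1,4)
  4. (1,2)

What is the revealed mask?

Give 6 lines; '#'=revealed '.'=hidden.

Answer: .#....
..#.#.
......
##....
##....
##....

Derivation:
Click 1 (4,0) count=0: revealed 6 new [(3,0) (3,1) (4,0) (4,1) (5,0) (5,1)] -> total=6
Click 2 (0,1) count=2: revealed 1 new [(0,1)] -> total=7
Click 3 (1,4) count=2: revealed 1 new [(1,4)] -> total=8
Click 4 (1,2) count=4: revealed 1 new [(1,2)] -> total=9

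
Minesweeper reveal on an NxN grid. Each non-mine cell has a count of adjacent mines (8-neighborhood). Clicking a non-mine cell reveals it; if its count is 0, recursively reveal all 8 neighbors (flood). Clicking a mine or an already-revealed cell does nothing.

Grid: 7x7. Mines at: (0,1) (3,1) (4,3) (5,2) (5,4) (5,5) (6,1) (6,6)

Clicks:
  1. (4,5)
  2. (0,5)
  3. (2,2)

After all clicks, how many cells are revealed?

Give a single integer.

Answer: 23

Derivation:
Click 1 (4,5) count=2: revealed 1 new [(4,5)] -> total=1
Click 2 (0,5) count=0: revealed 22 new [(0,2) (0,3) (0,4) (0,5) (0,6) (1,2) (1,3) (1,4) (1,5) (1,6) (2,2) (2,3) (2,4) (2,5) (2,6) (3,2) (3,3) (3,4) (3,5) (3,6) (4,4) (4,6)] -> total=23
Click 3 (2,2) count=1: revealed 0 new [(none)] -> total=23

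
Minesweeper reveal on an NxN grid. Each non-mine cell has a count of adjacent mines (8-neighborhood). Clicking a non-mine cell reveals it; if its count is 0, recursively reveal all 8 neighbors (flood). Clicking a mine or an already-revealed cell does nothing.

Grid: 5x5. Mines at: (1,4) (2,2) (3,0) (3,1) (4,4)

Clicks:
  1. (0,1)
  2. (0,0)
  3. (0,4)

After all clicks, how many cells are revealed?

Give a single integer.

Click 1 (0,1) count=0: revealed 10 new [(0,0) (0,1) (0,2) (0,3) (1,0) (1,1) (1,2) (1,3) (2,0) (2,1)] -> total=10
Click 2 (0,0) count=0: revealed 0 new [(none)] -> total=10
Click 3 (0,4) count=1: revealed 1 new [(0,4)] -> total=11

Answer: 11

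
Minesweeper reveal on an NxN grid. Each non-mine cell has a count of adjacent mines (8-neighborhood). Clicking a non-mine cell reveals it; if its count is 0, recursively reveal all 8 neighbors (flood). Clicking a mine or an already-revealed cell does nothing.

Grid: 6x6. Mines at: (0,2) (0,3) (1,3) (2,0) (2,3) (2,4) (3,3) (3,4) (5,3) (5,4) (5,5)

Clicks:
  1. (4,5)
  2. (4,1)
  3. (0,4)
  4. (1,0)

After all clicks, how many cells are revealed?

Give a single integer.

Click 1 (4,5) count=3: revealed 1 new [(4,5)] -> total=1
Click 2 (4,1) count=0: revealed 9 new [(3,0) (3,1) (3,2) (4,0) (4,1) (4,2) (5,0) (5,1) (5,2)] -> total=10
Click 3 (0,4) count=2: revealed 1 new [(0,4)] -> total=11
Click 4 (1,0) count=1: revealed 1 new [(1,0)] -> total=12

Answer: 12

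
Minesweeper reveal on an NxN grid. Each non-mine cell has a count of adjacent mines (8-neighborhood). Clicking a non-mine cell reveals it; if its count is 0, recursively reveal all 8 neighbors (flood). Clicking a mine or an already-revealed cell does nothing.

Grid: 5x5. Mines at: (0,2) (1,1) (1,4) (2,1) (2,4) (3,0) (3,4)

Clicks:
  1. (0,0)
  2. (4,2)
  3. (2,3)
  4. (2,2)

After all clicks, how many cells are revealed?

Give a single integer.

Answer: 9

Derivation:
Click 1 (0,0) count=1: revealed 1 new [(0,0)] -> total=1
Click 2 (4,2) count=0: revealed 6 new [(3,1) (3,2) (3,3) (4,1) (4,2) (4,3)] -> total=7
Click 3 (2,3) count=3: revealed 1 new [(2,3)] -> total=8
Click 4 (2,2) count=2: revealed 1 new [(2,2)] -> total=9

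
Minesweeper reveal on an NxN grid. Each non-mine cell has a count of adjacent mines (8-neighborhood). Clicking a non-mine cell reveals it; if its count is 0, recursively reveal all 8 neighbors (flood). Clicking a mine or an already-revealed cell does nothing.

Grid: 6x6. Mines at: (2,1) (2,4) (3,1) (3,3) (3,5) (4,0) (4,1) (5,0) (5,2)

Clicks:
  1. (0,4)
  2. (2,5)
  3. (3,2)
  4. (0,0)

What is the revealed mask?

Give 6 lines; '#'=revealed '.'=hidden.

Click 1 (0,4) count=0: revealed 12 new [(0,0) (0,1) (0,2) (0,3) (0,4) (0,5) (1,0) (1,1) (1,2) (1,3) (1,4) (1,5)] -> total=12
Click 2 (2,5) count=2: revealed 1 new [(2,5)] -> total=13
Click 3 (3,2) count=4: revealed 1 new [(3,2)] -> total=14
Click 4 (0,0) count=0: revealed 0 new [(none)] -> total=14

Answer: ######
######
.....#
..#...
......
......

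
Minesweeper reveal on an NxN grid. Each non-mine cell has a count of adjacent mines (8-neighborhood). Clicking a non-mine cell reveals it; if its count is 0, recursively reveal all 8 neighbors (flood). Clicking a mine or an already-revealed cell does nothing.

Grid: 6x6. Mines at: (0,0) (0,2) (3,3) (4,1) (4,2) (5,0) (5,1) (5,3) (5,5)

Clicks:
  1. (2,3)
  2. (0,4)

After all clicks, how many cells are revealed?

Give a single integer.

Click 1 (2,3) count=1: revealed 1 new [(2,3)] -> total=1
Click 2 (0,4) count=0: revealed 12 new [(0,3) (0,4) (0,5) (1,3) (1,4) (1,5) (2,4) (2,5) (3,4) (3,5) (4,4) (4,5)] -> total=13

Answer: 13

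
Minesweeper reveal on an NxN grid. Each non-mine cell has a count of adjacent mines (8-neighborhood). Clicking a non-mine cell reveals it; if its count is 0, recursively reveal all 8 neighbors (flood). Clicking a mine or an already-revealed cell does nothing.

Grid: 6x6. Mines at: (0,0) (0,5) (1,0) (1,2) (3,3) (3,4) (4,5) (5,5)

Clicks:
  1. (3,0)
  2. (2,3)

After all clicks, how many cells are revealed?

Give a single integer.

Click 1 (3,0) count=0: revealed 16 new [(2,0) (2,1) (2,2) (3,0) (3,1) (3,2) (4,0) (4,1) (4,2) (4,3) (4,4) (5,0) (5,1) (5,2) (5,3) (5,4)] -> total=16
Click 2 (2,3) count=3: revealed 1 new [(2,3)] -> total=17

Answer: 17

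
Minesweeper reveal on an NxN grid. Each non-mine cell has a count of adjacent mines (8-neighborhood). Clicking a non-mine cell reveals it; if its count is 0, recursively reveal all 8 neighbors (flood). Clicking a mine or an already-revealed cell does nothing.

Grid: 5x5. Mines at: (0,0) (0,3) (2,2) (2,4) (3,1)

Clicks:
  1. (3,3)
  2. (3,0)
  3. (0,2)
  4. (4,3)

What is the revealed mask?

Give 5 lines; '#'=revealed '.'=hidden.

Answer: ..#..
.....
.....
#.###
..###

Derivation:
Click 1 (3,3) count=2: revealed 1 new [(3,3)] -> total=1
Click 2 (3,0) count=1: revealed 1 new [(3,0)] -> total=2
Click 3 (0,2) count=1: revealed 1 new [(0,2)] -> total=3
Click 4 (4,3) count=0: revealed 5 new [(3,2) (3,4) (4,2) (4,3) (4,4)] -> total=8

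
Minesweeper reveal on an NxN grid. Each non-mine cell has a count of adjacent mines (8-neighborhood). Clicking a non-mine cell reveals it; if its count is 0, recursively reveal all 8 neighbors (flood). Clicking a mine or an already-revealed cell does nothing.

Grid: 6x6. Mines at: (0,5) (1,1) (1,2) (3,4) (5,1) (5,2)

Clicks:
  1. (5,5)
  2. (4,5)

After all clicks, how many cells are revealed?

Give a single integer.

Answer: 6

Derivation:
Click 1 (5,5) count=0: revealed 6 new [(4,3) (4,4) (4,5) (5,3) (5,4) (5,5)] -> total=6
Click 2 (4,5) count=1: revealed 0 new [(none)] -> total=6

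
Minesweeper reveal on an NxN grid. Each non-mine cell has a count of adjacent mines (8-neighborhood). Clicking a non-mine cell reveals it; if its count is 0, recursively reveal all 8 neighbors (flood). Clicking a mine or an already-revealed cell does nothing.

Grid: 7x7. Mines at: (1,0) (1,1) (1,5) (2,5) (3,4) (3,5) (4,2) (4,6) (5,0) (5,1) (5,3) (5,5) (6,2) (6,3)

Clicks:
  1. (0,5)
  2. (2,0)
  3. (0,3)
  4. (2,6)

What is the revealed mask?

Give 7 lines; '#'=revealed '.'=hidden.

Click 1 (0,5) count=1: revealed 1 new [(0,5)] -> total=1
Click 2 (2,0) count=2: revealed 1 new [(2,0)] -> total=2
Click 3 (0,3) count=0: revealed 9 new [(0,2) (0,3) (0,4) (1,2) (1,3) (1,4) (2,2) (2,3) (2,4)] -> total=11
Click 4 (2,6) count=3: revealed 1 new [(2,6)] -> total=12

Answer: ..####.
..###..
#.###.#
.......
.......
.......
.......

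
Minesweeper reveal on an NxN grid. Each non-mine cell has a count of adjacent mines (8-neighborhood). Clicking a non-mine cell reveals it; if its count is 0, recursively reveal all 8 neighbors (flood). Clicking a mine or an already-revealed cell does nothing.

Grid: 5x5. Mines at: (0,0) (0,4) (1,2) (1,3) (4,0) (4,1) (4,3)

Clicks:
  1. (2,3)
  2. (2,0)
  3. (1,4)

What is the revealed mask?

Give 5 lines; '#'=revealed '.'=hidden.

Answer: .....
##..#
##.#.
##...
.....

Derivation:
Click 1 (2,3) count=2: revealed 1 new [(2,3)] -> total=1
Click 2 (2,0) count=0: revealed 6 new [(1,0) (1,1) (2,0) (2,1) (3,0) (3,1)] -> total=7
Click 3 (1,4) count=2: revealed 1 new [(1,4)] -> total=8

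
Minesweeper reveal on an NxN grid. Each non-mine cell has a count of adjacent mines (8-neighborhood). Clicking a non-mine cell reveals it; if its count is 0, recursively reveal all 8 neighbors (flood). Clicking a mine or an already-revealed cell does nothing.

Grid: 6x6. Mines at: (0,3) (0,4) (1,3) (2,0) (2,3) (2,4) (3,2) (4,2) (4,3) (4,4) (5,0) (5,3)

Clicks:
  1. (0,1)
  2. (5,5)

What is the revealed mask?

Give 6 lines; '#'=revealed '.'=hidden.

Answer: ###...
###...
......
......
......
.....#

Derivation:
Click 1 (0,1) count=0: revealed 6 new [(0,0) (0,1) (0,2) (1,0) (1,1) (1,2)] -> total=6
Click 2 (5,5) count=1: revealed 1 new [(5,5)] -> total=7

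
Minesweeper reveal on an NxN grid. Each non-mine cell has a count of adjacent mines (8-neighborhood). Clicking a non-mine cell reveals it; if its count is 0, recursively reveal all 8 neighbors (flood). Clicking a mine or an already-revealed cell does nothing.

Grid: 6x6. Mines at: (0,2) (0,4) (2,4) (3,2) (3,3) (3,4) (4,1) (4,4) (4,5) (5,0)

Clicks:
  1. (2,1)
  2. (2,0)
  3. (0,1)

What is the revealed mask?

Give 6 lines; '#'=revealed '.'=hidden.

Click 1 (2,1) count=1: revealed 1 new [(2,1)] -> total=1
Click 2 (2,0) count=0: revealed 7 new [(0,0) (0,1) (1,0) (1,1) (2,0) (3,0) (3,1)] -> total=8
Click 3 (0,1) count=1: revealed 0 new [(none)] -> total=8

Answer: ##....
##....
##....
##....
......
......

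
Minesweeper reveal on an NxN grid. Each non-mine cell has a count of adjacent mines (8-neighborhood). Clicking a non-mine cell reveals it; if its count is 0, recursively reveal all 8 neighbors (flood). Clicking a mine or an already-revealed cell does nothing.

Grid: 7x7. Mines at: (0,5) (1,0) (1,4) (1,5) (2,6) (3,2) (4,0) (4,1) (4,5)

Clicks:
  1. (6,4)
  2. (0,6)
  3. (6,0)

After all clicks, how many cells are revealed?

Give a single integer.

Answer: 18

Derivation:
Click 1 (6,4) count=0: revealed 17 new [(4,2) (4,3) (4,4) (5,0) (5,1) (5,2) (5,3) (5,4) (5,5) (5,6) (6,0) (6,1) (6,2) (6,3) (6,4) (6,5) (6,6)] -> total=17
Click 2 (0,6) count=2: revealed 1 new [(0,6)] -> total=18
Click 3 (6,0) count=0: revealed 0 new [(none)] -> total=18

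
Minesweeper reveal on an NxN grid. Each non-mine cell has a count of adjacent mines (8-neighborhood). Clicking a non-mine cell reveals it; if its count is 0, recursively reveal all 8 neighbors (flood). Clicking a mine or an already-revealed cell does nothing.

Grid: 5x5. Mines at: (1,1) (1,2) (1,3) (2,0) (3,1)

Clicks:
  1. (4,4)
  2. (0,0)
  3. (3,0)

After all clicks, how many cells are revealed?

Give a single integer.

Answer: 11

Derivation:
Click 1 (4,4) count=0: revealed 9 new [(2,2) (2,3) (2,4) (3,2) (3,3) (3,4) (4,2) (4,3) (4,4)] -> total=9
Click 2 (0,0) count=1: revealed 1 new [(0,0)] -> total=10
Click 3 (3,0) count=2: revealed 1 new [(3,0)] -> total=11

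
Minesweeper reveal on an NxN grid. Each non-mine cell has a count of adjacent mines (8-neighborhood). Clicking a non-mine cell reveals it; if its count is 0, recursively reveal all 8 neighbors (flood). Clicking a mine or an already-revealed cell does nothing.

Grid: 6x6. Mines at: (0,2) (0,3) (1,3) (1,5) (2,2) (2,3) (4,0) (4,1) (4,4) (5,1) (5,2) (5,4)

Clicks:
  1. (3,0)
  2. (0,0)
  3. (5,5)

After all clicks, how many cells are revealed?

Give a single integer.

Answer: 9

Derivation:
Click 1 (3,0) count=2: revealed 1 new [(3,0)] -> total=1
Click 2 (0,0) count=0: revealed 7 new [(0,0) (0,1) (1,0) (1,1) (2,0) (2,1) (3,1)] -> total=8
Click 3 (5,5) count=2: revealed 1 new [(5,5)] -> total=9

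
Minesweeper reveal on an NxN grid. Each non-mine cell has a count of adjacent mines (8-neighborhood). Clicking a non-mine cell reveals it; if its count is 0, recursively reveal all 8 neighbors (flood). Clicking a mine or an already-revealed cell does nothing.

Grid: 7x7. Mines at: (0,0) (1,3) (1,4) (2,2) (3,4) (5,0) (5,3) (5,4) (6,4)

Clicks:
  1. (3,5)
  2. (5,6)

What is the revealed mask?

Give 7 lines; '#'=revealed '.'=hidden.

Click 1 (3,5) count=1: revealed 1 new [(3,5)] -> total=1
Click 2 (5,6) count=0: revealed 13 new [(0,5) (0,6) (1,5) (1,6) (2,5) (2,6) (3,6) (4,5) (4,6) (5,5) (5,6) (6,5) (6,6)] -> total=14

Answer: .....##
.....##
.....##
.....##
.....##
.....##
.....##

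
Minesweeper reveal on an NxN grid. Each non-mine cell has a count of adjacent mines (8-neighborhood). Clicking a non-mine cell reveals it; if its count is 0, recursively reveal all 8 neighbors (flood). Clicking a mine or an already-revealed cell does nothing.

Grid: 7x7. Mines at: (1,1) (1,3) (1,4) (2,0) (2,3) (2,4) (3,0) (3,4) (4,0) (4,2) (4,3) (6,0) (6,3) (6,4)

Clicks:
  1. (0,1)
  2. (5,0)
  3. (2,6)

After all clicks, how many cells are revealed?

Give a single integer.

Answer: 16

Derivation:
Click 1 (0,1) count=1: revealed 1 new [(0,1)] -> total=1
Click 2 (5,0) count=2: revealed 1 new [(5,0)] -> total=2
Click 3 (2,6) count=0: revealed 14 new [(0,5) (0,6) (1,5) (1,6) (2,5) (2,6) (3,5) (3,6) (4,5) (4,6) (5,5) (5,6) (6,5) (6,6)] -> total=16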